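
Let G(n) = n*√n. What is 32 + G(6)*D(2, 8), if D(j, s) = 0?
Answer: 32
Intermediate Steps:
G(n) = n^(3/2)
32 + G(6)*D(2, 8) = 32 + 6^(3/2)*0 = 32 + (6*√6)*0 = 32 + 0 = 32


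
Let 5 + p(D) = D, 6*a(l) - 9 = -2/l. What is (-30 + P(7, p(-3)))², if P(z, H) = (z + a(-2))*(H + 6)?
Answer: 20164/9 ≈ 2240.4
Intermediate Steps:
a(l) = 3/2 - 1/(3*l) (a(l) = 3/2 + (-2/l)/6 = 3/2 - 1/(3*l))
p(D) = -5 + D
P(z, H) = (6 + H)*(5/3 + z) (P(z, H) = (z + (⅙)*(-2 + 9*(-2))/(-2))*(H + 6) = (z + (⅙)*(-½)*(-2 - 18))*(6 + H) = (z + (⅙)*(-½)*(-20))*(6 + H) = (z + 5/3)*(6 + H) = (5/3 + z)*(6 + H) = (6 + H)*(5/3 + z))
(-30 + P(7, p(-3)))² = (-30 + (10 + 6*7 + 5*(-5 - 3)/3 + (-5 - 3)*7))² = (-30 + (10 + 42 + (5/3)*(-8) - 8*7))² = (-30 + (10 + 42 - 40/3 - 56))² = (-30 - 52/3)² = (-142/3)² = 20164/9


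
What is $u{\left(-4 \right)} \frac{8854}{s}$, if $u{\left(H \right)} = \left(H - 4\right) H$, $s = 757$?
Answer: $\frac{283328}{757} \approx 374.28$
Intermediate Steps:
$u{\left(H \right)} = H \left(-4 + H\right)$ ($u{\left(H \right)} = \left(-4 + H\right) H = H \left(-4 + H\right)$)
$u{\left(-4 \right)} \frac{8854}{s} = - 4 \left(-4 - 4\right) \frac{8854}{757} = \left(-4\right) \left(-8\right) 8854 \cdot \frac{1}{757} = 32 \cdot \frac{8854}{757} = \frac{283328}{757}$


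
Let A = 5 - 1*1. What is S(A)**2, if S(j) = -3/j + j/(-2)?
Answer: 121/16 ≈ 7.5625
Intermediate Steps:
A = 4 (A = 5 - 1 = 4)
S(j) = -3/j - j/2 (S(j) = -3/j + j*(-1/2) = -3/j - j/2)
S(A)**2 = (-3/4 - 1/2*4)**2 = (-3*1/4 - 2)**2 = (-3/4 - 2)**2 = (-11/4)**2 = 121/16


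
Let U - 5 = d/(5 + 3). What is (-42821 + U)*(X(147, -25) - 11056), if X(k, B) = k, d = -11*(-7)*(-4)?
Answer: 934999481/2 ≈ 4.6750e+8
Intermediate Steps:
d = -308 (d = 77*(-4) = -308)
U = -67/2 (U = 5 - 308/(5 + 3) = 5 - 308/8 = 5 - 308*1/8 = 5 - 77/2 = -67/2 ≈ -33.500)
(-42821 + U)*(X(147, -25) - 11056) = (-42821 - 67/2)*(147 - 11056) = -85709/2*(-10909) = 934999481/2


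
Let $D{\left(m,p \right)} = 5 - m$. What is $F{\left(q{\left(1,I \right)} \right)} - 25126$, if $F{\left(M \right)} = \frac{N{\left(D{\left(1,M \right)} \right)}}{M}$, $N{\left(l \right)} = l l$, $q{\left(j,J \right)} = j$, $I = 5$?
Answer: $-25110$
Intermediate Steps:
$N{\left(l \right)} = l^{2}$
$F{\left(M \right)} = \frac{16}{M}$ ($F{\left(M \right)} = \frac{\left(5 - 1\right)^{2}}{M} = \frac{4^{2}}{M} = \frac{16}{M}$)
$F{\left(q{\left(1,I \right)} \right)} - 25126 = \frac{16}{1} - 25126 = 16 \cdot 1 - 25126 = 16 - 25126 = -25110$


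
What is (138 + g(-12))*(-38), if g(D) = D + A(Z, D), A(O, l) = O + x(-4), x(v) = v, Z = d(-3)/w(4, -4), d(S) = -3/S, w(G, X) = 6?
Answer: -13927/3 ≈ -4642.3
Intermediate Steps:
Z = ⅙ (Z = -3/(-3)/6 = -3*(-⅓)*(⅙) = 1*(⅙) = ⅙ ≈ 0.16667)
A(O, l) = -4 + O (A(O, l) = O - 4 = -4 + O)
g(D) = -23/6 + D (g(D) = D + (-4 + ⅙) = D - 23/6 = -23/6 + D)
(138 + g(-12))*(-38) = (138 + (-23/6 - 12))*(-38) = (138 - 95/6)*(-38) = (733/6)*(-38) = -13927/3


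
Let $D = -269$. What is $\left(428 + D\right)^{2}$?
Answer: $25281$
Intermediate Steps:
$\left(428 + D\right)^{2} = \left(428 - 269\right)^{2} = 159^{2} = 25281$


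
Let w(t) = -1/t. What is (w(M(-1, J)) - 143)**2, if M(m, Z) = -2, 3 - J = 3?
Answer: 81225/4 ≈ 20306.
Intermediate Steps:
J = 0 (J = 3 - 1*3 = 3 - 3 = 0)
(w(M(-1, J)) - 143)**2 = (-1/(-2) - 143)**2 = (-1*(-1/2) - 143)**2 = (1/2 - 143)**2 = (-285/2)**2 = 81225/4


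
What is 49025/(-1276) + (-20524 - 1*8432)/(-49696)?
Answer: -149962409/3963256 ≈ -37.838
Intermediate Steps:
49025/(-1276) + (-20524 - 1*8432)/(-49696) = 49025*(-1/1276) + (-20524 - 8432)*(-1/49696) = -49025/1276 - 28956*(-1/49696) = -49025/1276 + 7239/12424 = -149962409/3963256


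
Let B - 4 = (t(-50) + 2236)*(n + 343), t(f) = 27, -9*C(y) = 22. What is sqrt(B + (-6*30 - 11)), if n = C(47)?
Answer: 2*sqrt(1733603)/3 ≈ 877.78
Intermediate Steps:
C(y) = -22/9 (C(y) = -1/9*22 = -22/9)
n = -22/9 ≈ -2.4444
B = 6936131/9 (B = 4 + (27 + 2236)*(-22/9 + 343) = 4 + 2263*(3065/9) = 4 + 6936095/9 = 6936131/9 ≈ 7.7068e+5)
sqrt(B + (-6*30 - 11)) = sqrt(6936131/9 + (-6*30 - 11)) = sqrt(6936131/9 + (-180 - 11)) = sqrt(6936131/9 - 191) = sqrt(6934412/9) = 2*sqrt(1733603)/3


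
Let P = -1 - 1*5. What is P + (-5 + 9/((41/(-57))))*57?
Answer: -41172/41 ≈ -1004.2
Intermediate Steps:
P = -6 (P = -1 - 5 = -6)
P + (-5 + 9/((41/(-57))))*57 = -6 + (-5 + 9/((41/(-57))))*57 = -6 + (-5 + 9/((41*(-1/57))))*57 = -6 + (-5 + 9/(-41/57))*57 = -6 + (-5 + 9*(-57/41))*57 = -6 + (-5 - 513/41)*57 = -6 - 718/41*57 = -6 - 40926/41 = -41172/41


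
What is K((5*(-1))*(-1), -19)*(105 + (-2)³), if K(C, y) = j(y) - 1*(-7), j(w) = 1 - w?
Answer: 2619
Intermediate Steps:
K(C, y) = 8 - y (K(C, y) = (1 - y) - 1*(-7) = (1 - y) + 7 = 8 - y)
K((5*(-1))*(-1), -19)*(105 + (-2)³) = (8 - 1*(-19))*(105 + (-2)³) = (8 + 19)*(105 - 8) = 27*97 = 2619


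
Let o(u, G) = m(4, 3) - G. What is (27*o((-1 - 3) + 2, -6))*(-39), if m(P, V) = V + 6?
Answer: -15795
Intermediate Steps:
m(P, V) = 6 + V
o(u, G) = 9 - G (o(u, G) = (6 + 3) - G = 9 - G)
(27*o((-1 - 3) + 2, -6))*(-39) = (27*(9 - 1*(-6)))*(-39) = (27*(9 + 6))*(-39) = (27*15)*(-39) = 405*(-39) = -15795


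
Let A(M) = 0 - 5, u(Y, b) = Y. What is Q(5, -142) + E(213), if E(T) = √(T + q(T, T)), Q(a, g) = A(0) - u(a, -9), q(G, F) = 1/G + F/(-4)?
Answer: -10 + √28991643/426 ≈ 2.6394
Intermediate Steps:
q(G, F) = 1/G - F/4 (q(G, F) = 1/G + F*(-¼) = 1/G - F/4)
A(M) = -5
Q(a, g) = -5 - a
E(T) = √(1/T + 3*T/4) (E(T) = √(T + (1/T - T/4)) = √(1/T + 3*T/4))
Q(5, -142) + E(213) = (-5 - 1*5) + √(3*213 + 4/213)/2 = (-5 - 5) + √(639 + 4*(1/213))/2 = -10 + √(639 + 4/213)/2 = -10 + √(136111/213)/2 = -10 + (√28991643/213)/2 = -10 + √28991643/426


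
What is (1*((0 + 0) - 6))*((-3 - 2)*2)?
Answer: 60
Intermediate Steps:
(1*((0 + 0) - 6))*((-3 - 2)*2) = (1*(0 - 6))*(-5*2) = (1*(-6))*(-10) = -6*(-10) = 60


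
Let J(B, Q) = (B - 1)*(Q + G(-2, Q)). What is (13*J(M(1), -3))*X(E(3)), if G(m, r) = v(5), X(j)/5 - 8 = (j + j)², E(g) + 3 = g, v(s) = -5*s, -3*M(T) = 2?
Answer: 72800/3 ≈ 24267.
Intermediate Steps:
M(T) = -⅔ (M(T) = -⅓*2 = -⅔)
E(g) = -3 + g
X(j) = 40 + 20*j² (X(j) = 40 + 5*(j + j)² = 40 + 5*(2*j)² = 40 + 5*(4*j²) = 40 + 20*j²)
G(m, r) = -25 (G(m, r) = -5*5 = -25)
J(B, Q) = (-1 + B)*(-25 + Q) (J(B, Q) = (B - 1)*(Q - 25) = (-1 + B)*(-25 + Q))
(13*J(M(1), -3))*X(E(3)) = (13*(25 - 1*(-3) - 25*(-⅔) - ⅔*(-3)))*(40 + 20*(-3 + 3)²) = (13*(25 + 3 + 50/3 + 2))*(40 + 20*0²) = (13*(140/3))*(40 + 20*0) = 1820*(40 + 0)/3 = (1820/3)*40 = 72800/3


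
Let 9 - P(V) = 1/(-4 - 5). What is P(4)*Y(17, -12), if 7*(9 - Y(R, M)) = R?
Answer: 3772/63 ≈ 59.873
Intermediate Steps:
Y(R, M) = 9 - R/7
P(V) = 82/9 (P(V) = 9 - 1/(-4 - 5) = 9 - 1/(-9) = 9 - 1*(-⅑) = 9 + ⅑ = 82/9)
P(4)*Y(17, -12) = 82*(9 - ⅐*17)/9 = 82*(9 - 17/7)/9 = (82/9)*(46/7) = 3772/63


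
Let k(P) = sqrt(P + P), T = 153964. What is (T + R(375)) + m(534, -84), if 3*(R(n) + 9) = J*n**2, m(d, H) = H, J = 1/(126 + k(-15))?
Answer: 408896396/2651 - 15625*I*sqrt(30)/5302 ≈ 1.5424e+5 - 16.141*I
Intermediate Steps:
k(P) = sqrt(2)*sqrt(P) (k(P) = sqrt(2*P) = sqrt(2)*sqrt(P))
J = 1/(126 + I*sqrt(30)) (J = 1/(126 + sqrt(2)*sqrt(-15)) = 1/(126 + sqrt(2)*(I*sqrt(15))) = 1/(126 + I*sqrt(30)) ≈ 0.0079215 - 0.00034435*I)
R(n) = -9 + n**2*(21/2651 - I*sqrt(30)/15906)/3 (R(n) = -9 + ((21/2651 - I*sqrt(30)/15906)*n**2)/3 = -9 + (n**2*(21/2651 - I*sqrt(30)/15906))/3 = -9 + n**2*(21/2651 - I*sqrt(30)/15906)/3)
(T + R(375)) + m(534, -84) = (153964 + (-9 + (7/2651)*375**2 - 1/47718*I*sqrt(30)*375**2)) - 84 = (153964 + (-9 + (7/2651)*140625 - 1/47718*I*sqrt(30)*140625)) - 84 = (153964 + (-9 + 984375/2651 - 15625*I*sqrt(30)/5302)) - 84 = (153964 + (960516/2651 - 15625*I*sqrt(30)/5302)) - 84 = (409119080/2651 - 15625*I*sqrt(30)/5302) - 84 = 408896396/2651 - 15625*I*sqrt(30)/5302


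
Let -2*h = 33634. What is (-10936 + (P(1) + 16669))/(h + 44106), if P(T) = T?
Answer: 5734/27289 ≈ 0.21012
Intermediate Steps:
h = -16817 (h = -1/2*33634 = -16817)
(-10936 + (P(1) + 16669))/(h + 44106) = (-10936 + (1 + 16669))/(-16817 + 44106) = (-10936 + 16670)/27289 = 5734*(1/27289) = 5734/27289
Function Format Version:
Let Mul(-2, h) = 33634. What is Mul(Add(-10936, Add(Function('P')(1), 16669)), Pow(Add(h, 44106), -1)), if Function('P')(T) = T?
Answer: Rational(5734, 27289) ≈ 0.21012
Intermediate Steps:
h = -16817 (h = Mul(Rational(-1, 2), 33634) = -16817)
Mul(Add(-10936, Add(Function('P')(1), 16669)), Pow(Add(h, 44106), -1)) = Mul(Add(-10936, Add(1, 16669)), Pow(Add(-16817, 44106), -1)) = Mul(Add(-10936, 16670), Pow(27289, -1)) = Mul(5734, Rational(1, 27289)) = Rational(5734, 27289)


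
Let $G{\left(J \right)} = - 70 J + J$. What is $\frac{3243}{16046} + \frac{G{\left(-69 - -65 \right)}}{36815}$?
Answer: $\frac{123819741}{590733490} \approx 0.2096$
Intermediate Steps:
$G{\left(J \right)} = - 69 J$
$\frac{3243}{16046} + \frac{G{\left(-69 - -65 \right)}}{36815} = \frac{3243}{16046} + \frac{\left(-69\right) \left(-69 - -65\right)}{36815} = 3243 \cdot \frac{1}{16046} + - 69 \left(-69 + 65\right) \frac{1}{36815} = \frac{3243}{16046} + \left(-69\right) \left(-4\right) \frac{1}{36815} = \frac{3243}{16046} + 276 \cdot \frac{1}{36815} = \frac{3243}{16046} + \frac{276}{36815} = \frac{123819741}{590733490}$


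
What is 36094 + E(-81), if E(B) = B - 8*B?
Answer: 36661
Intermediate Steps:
E(B) = -7*B
36094 + E(-81) = 36094 - 7*(-81) = 36094 + 567 = 36661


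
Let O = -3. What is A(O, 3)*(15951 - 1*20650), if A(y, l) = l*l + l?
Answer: -56388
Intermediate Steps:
A(y, l) = l + l**2 (A(y, l) = l**2 + l = l + l**2)
A(O, 3)*(15951 - 1*20650) = (3*(1 + 3))*(15951 - 1*20650) = (3*4)*(15951 - 20650) = 12*(-4699) = -56388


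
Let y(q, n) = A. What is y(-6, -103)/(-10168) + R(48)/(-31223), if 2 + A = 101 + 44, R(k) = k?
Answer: -4952953/317475464 ≈ -0.015601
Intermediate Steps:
A = 143 (A = -2 + (101 + 44) = -2 + 145 = 143)
y(q, n) = 143
y(-6, -103)/(-10168) + R(48)/(-31223) = 143/(-10168) + 48/(-31223) = 143*(-1/10168) + 48*(-1/31223) = -143/10168 - 48/31223 = -4952953/317475464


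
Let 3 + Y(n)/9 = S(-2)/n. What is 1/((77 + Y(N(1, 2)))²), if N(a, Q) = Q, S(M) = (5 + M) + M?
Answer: 4/11881 ≈ 0.00033667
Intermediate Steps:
S(M) = 5 + 2*M
Y(n) = -27 + 9/n (Y(n) = -27 + 9*((5 + 2*(-2))/n) = -27 + 9*((5 - 4)/n) = -27 + 9*(1/n) = -27 + 9/n)
1/((77 + Y(N(1, 2)))²) = 1/((77 + (-27 + 9/2))²) = 1/((77 - 45/2)²) = 1/((109/2)²) = 1/(11881/4) = 4/11881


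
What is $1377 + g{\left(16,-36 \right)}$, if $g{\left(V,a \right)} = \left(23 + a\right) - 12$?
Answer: $1352$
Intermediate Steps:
$g{\left(V,a \right)} = 11 + a$
$1377 + g{\left(16,-36 \right)} = 1377 + \left(11 - 36\right) = 1377 - 25 = 1352$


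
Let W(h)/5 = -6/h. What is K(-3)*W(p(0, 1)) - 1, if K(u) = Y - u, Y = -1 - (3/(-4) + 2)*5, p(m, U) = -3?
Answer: -87/2 ≈ -43.500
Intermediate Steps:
W(h) = -30/h (W(h) = 5*(-6/h) = -30/h)
Y = -29/4 (Y = -1 - (3*(-¼) + 2)*5 = -1 - (-¾ + 2)*5 = -1 - 5*5/4 = -1 - 1*25/4 = -1 - 25/4 = -29/4 ≈ -7.2500)
K(u) = -29/4 - u
K(-3)*W(p(0, 1)) - 1 = (-29/4 - 1*(-3))*(-30/(-3)) - 1 = (-29/4 + 3)*(-30*(-⅓)) - 1 = -17/4*10 - 1 = -85/2 - 1 = -87/2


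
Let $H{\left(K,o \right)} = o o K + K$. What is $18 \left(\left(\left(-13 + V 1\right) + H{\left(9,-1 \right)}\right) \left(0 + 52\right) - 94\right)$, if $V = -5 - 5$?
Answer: $-6372$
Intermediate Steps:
$H{\left(K,o \right)} = K + K o^{2}$ ($H{\left(K,o \right)} = o K o + K = K o^{2} + K = K + K o^{2}$)
$V = -10$
$18 \left(\left(\left(-13 + V 1\right) + H{\left(9,-1 \right)}\right) \left(0 + 52\right) - 94\right) = 18 \left(\left(\left(-13 - 10\right) + 9 \left(1 + \left(-1\right)^{2}\right)\right) \left(0 + 52\right) - 94\right) = 18 \left(\left(\left(-13 - 10\right) + 9 \left(1 + 1\right)\right) 52 - 94\right) = 18 \left(\left(-23 + 9 \cdot 2\right) 52 - 94\right) = 18 \left(\left(-23 + 18\right) 52 - 94\right) = 18 \left(\left(-5\right) 52 - 94\right) = 18 \left(-260 - 94\right) = 18 \left(-354\right) = -6372$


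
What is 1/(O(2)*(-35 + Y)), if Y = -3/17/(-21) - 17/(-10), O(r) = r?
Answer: -595/39617 ≈ -0.015019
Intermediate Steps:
Y = 2033/1190 (Y = -3*1/17*(-1/21) - 17*(-⅒) = -3/17*(-1/21) + 17/10 = 1/119 + 17/10 = 2033/1190 ≈ 1.7084)
1/(O(2)*(-35 + Y)) = 1/(2*(-35 + 2033/1190)) = 1/(2*(-39617/1190)) = 1/(-39617/595) = -595/39617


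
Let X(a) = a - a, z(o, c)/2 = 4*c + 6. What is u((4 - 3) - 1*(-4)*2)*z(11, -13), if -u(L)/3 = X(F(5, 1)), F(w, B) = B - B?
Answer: 0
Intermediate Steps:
z(o, c) = 12 + 8*c (z(o, c) = 2*(4*c + 6) = 2*(6 + 4*c) = 12 + 8*c)
F(w, B) = 0
X(a) = 0
u(L) = 0 (u(L) = -3*0 = 0)
u((4 - 3) - 1*(-4)*2)*z(11, -13) = 0*(12 + 8*(-13)) = 0*(12 - 104) = 0*(-92) = 0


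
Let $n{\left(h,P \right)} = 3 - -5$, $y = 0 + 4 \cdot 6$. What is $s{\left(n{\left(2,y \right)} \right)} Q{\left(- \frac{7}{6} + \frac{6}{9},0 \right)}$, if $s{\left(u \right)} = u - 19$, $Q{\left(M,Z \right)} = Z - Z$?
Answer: $0$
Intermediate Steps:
$y = 24$ ($y = 0 + 24 = 24$)
$n{\left(h,P \right)} = 8$ ($n{\left(h,P \right)} = 3 + 5 = 8$)
$Q{\left(M,Z \right)} = 0$
$s{\left(u \right)} = -19 + u$
$s{\left(n{\left(2,y \right)} \right)} Q{\left(- \frac{7}{6} + \frac{6}{9},0 \right)} = \left(-19 + 8\right) 0 = \left(-11\right) 0 = 0$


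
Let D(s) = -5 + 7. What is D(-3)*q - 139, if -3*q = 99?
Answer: -205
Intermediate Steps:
D(s) = 2
q = -33 (q = -1/3*99 = -33)
D(-3)*q - 139 = 2*(-33) - 139 = -66 - 139 = -205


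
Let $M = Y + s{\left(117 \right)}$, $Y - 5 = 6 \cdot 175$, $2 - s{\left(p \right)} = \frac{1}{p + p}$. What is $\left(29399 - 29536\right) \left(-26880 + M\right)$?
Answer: $\frac{827833871}{234} \approx 3.5378 \cdot 10^{6}$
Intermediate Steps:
$s{\left(p \right)} = 2 - \frac{1}{2 p}$ ($s{\left(p \right)} = 2 - \frac{1}{p + p} = 2 - \frac{1}{2 p}$)
$Y = 1055$ ($Y = 5 + 6 \cdot 175 = 5 + 1050 = 1055$)
$M = \frac{247337}{234}$ ($M = 1055 + \left(2 - \frac{1}{2 \cdot 117}\right) = 1055 + \left(2 - \frac{1}{234}\right) = 1055 + \frac{467}{234} = \frac{247337}{234} \approx 1057.0$)
$\left(29399 - 29536\right) \left(-26880 + M\right) = \left(29399 - 29536\right) \left(-26880 + \frac{247337}{234}\right) = \left(-137\right) \left(- \frac{6042583}{234}\right) = \frac{827833871}{234}$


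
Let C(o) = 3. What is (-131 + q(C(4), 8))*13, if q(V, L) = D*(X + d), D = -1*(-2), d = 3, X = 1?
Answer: -1599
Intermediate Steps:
D = 2
q(V, L) = 8 (q(V, L) = 2*(1 + 3) = 2*4 = 8)
(-131 + q(C(4), 8))*13 = (-131 + 8)*13 = -123*13 = -1599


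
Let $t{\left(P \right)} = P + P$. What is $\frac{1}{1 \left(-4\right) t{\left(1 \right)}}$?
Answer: $- \frac{1}{8} \approx -0.125$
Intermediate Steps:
$t{\left(P \right)} = 2 P$
$\frac{1}{1 \left(-4\right) t{\left(1 \right)}} = \frac{1}{1 \left(-4\right) 2 \cdot 1} = \frac{1}{\left(-4\right) 2} = \frac{1}{-8} = - \frac{1}{8}$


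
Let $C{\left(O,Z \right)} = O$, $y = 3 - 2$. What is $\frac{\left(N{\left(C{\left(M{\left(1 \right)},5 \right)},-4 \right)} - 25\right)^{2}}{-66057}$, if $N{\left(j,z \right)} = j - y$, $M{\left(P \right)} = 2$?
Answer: $- \frac{192}{22019} \approx -0.0087197$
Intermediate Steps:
$y = 1$
$N{\left(j,z \right)} = -1 + j$ ($N{\left(j,z \right)} = j - 1 = -1 + j$)
$\frac{\left(N{\left(C{\left(M{\left(1 \right)},5 \right)},-4 \right)} - 25\right)^{2}}{-66057} = \frac{\left(\left(-1 + 2\right) - 25\right)^{2}}{-66057} = \left(1 - 25\right)^{2} \left(- \frac{1}{66057}\right) = \left(-24\right)^{2} \left(- \frac{1}{66057}\right) = 576 \left(- \frac{1}{66057}\right) = - \frac{192}{22019}$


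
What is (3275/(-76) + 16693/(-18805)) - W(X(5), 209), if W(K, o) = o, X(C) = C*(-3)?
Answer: -361553663/1429180 ≈ -252.98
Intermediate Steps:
X(C) = -3*C
(3275/(-76) + 16693/(-18805)) - W(X(5), 209) = (3275/(-76) + 16693/(-18805)) - 1*209 = (3275*(-1/76) + 16693*(-1/18805)) - 209 = (-3275/76 - 16693/18805) - 209 = -62855043/1429180 - 209 = -361553663/1429180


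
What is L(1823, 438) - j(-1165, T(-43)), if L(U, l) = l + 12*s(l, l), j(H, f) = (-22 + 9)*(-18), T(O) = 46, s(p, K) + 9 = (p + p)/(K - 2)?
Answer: 13092/109 ≈ 120.11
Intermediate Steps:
s(p, K) = -9 + 2*p/(-2 + K) (s(p, K) = -9 + (p + p)/(K - 2) = -9 + (2*p)/(-2 + K) = -9 + 2*p/(-2 + K))
j(H, f) = 234 (j(H, f) = -13*(-18) = 234)
L(U, l) = l + 12*(18 - 7*l)/(-2 + l) (L(U, l) = l + 12*((18 - 9*l + 2*l)/(-2 + l)) = l + 12*((18 - 7*l)/(-2 + l)) = l + 12*(18 - 7*l)/(-2 + l))
L(1823, 438) - j(-1165, T(-43)) = (216 + 438**2 - 86*438)/(-2 + 438) - 1*234 = (216 + 191844 - 37668)/436 - 234 = (1/436)*154392 - 234 = 38598/109 - 234 = 13092/109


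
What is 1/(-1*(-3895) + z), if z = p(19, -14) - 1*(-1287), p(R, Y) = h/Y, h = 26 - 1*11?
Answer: 14/72533 ≈ 0.00019302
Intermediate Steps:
h = 15 (h = 26 - 11 = 15)
p(R, Y) = 15/Y
z = 18003/14 (z = 15/(-14) - 1*(-1287) = 15*(-1/14) + 1287 = -15/14 + 1287 = 18003/14 ≈ 1285.9)
1/(-1*(-3895) + z) = 1/(-1*(-3895) + 18003/14) = 1/(3895 + 18003/14) = 1/(72533/14) = 14/72533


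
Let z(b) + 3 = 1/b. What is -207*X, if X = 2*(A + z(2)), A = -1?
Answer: 1449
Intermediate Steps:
z(b) = -3 + 1/b
X = -7 (X = 2*(-1 + (-3 + 1/2)) = 2*(-1 - 5/2) = 2*(-7/2) = -7)
-207*X = -207*(-7) = 1449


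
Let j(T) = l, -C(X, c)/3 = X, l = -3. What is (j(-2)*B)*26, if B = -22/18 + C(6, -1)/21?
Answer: 3406/21 ≈ 162.19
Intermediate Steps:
C(X, c) = -3*X
j(T) = -3
B = -131/63 (B = -22/18 - 3*6/21 = -22*1/18 - 18*1/21 = -11/9 - 6/7 = -131/63 ≈ -2.0794)
(j(-2)*B)*26 = -3*(-131/63)*26 = (131/21)*26 = 3406/21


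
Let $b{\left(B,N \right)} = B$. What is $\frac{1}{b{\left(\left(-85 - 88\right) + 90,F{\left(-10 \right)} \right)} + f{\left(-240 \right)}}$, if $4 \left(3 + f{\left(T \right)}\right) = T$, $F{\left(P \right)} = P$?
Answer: $- \frac{1}{146} \approx -0.0068493$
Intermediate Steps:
$f{\left(T \right)} = -3 + \frac{T}{4}$
$\frac{1}{b{\left(\left(-85 - 88\right) + 90,F{\left(-10 \right)} \right)} + f{\left(-240 \right)}} = \frac{1}{\left(\left(-85 - 88\right) + 90\right) + \left(-3 + \frac{1}{4} \left(-240\right)\right)} = \frac{1}{\left(-173 + 90\right) - 63} = \frac{1}{-83 - 63} = \frac{1}{-146} = - \frac{1}{146}$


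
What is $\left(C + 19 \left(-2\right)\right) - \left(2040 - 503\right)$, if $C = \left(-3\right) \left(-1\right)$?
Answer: $-1572$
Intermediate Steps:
$C = 3$
$\left(C + 19 \left(-2\right)\right) - \left(2040 - 503\right) = \left(3 + 19 \left(-2\right)\right) - \left(2040 - 503\right) = \left(3 - 38\right) - \left(2040 - 503\right) = -35 - 1537 = -1572$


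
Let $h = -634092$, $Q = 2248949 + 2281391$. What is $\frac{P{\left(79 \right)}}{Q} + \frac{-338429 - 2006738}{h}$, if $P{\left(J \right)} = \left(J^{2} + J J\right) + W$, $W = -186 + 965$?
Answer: $\frac{1329101570099}{359081543910} \approx 3.7014$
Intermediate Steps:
$Q = 4530340$
$W = 779$
$P{\left(J \right)} = 779 + 2 J^{2}$ ($P{\left(J \right)} = \left(J^{2} + J J\right) + 779 = \left(J^{2} + J^{2}\right) + 779 = 2 J^{2} + 779 = 779 + 2 J^{2}$)
$\frac{P{\left(79 \right)}}{Q} + \frac{-338429 - 2006738}{h} = \frac{779 + 2 \cdot 79^{2}}{4530340} + \frac{-338429 - 2006738}{-634092} = \left(779 + 2 \cdot 6241\right) \frac{1}{4530340} - - \frac{2345167}{634092} = \left(779 + 12482\right) \frac{1}{4530340} + \frac{2345167}{634092} = 13261 \cdot \frac{1}{4530340} + \frac{2345167}{634092} = \frac{13261}{4530340} + \frac{2345167}{634092} = \frac{1329101570099}{359081543910}$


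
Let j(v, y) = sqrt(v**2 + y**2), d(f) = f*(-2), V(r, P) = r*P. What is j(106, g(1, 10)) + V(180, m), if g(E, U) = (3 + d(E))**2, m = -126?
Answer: -22680 + sqrt(11237) ≈ -22574.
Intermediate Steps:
V(r, P) = P*r
d(f) = -2*f
g(E, U) = (3 - 2*E)**2
j(106, g(1, 10)) + V(180, m) = sqrt(106**2 + ((-3 + 2*1)**2)**2) - 126*180 = sqrt(11236 + ((-3 + 2)**2)**2) - 22680 = sqrt(11236 + ((-1)**2)**2) - 22680 = sqrt(11236 + 1**2) - 22680 = sqrt(11236 + 1) - 22680 = sqrt(11237) - 22680 = -22680 + sqrt(11237)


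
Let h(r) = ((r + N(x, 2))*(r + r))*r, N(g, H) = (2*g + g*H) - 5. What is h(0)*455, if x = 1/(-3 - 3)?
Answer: 0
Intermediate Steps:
x = -⅙ (x = 1/(-6) = -⅙ ≈ -0.16667)
N(g, H) = -5 + 2*g + H*g (N(g, H) = (2*g + H*g) - 5 = -5 + 2*g + H*g)
h(r) = 2*r²*(-17/3 + r) (h(r) = ((r + (-5 + 2*(-⅙) + 2*(-⅙)))*(r + r))*r = ((r + (-5 - ⅓ - ⅓))*(2*r))*r = ((r - 17/3)*(2*r))*r = ((-17/3 + r)*(2*r))*r = (2*r*(-17/3 + r))*r = 2*r²*(-17/3 + r))
h(0)*455 = (0²*(-34/3 + 2*0))*455 = (0*(-34/3 + 0))*455 = (0*(-34/3))*455 = 0*455 = 0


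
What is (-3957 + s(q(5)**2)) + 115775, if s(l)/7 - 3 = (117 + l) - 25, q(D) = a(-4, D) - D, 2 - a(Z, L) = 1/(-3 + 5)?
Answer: 450275/4 ≈ 1.1257e+5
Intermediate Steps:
a(Z, L) = 3/2 (a(Z, L) = 2 - 1/(-3 + 5) = 2 - 1/2 = 3/2)
q(D) = 3/2 - D
s(l) = 665 + 7*l (s(l) = 21 + 7*((117 + l) - 25) = 21 + 7*(92 + l) = 21 + (644 + 7*l) = 665 + 7*l)
(-3957 + s(q(5)**2)) + 115775 = (-3957 + (665 + 7*(3/2 - 1*5)**2)) + 115775 = (-3957 + (665 + 7*(3/2 - 5)**2)) + 115775 = (-3957 + (665 + 7*(-7/2)**2)) + 115775 = (-3957 + (665 + 7*(49/4))) + 115775 = (-3957 + (665 + 343/4)) + 115775 = (-3957 + 3003/4) + 115775 = -12825/4 + 115775 = 450275/4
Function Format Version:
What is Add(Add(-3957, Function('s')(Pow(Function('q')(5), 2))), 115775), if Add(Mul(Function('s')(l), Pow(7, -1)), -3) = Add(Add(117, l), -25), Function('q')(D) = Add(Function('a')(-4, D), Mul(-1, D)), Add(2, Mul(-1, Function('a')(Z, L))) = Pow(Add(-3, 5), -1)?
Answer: Rational(450275, 4) ≈ 1.1257e+5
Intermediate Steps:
Function('a')(Z, L) = Rational(3, 2) (Function('a')(Z, L) = Add(2, Mul(-1, Pow(Add(-3, 5), -1))) = Add(2, Mul(-1, Pow(2, -1))) = Add(2, Mul(-1, Rational(1, 2))) = Add(2, Rational(-1, 2)) = Rational(3, 2))
Function('q')(D) = Add(Rational(3, 2), Mul(-1, D))
Function('s')(l) = Add(665, Mul(7, l)) (Function('s')(l) = Add(21, Mul(7, Add(Add(117, l), -25))) = Add(21, Mul(7, Add(92, l))) = Add(21, Add(644, Mul(7, l))) = Add(665, Mul(7, l)))
Add(Add(-3957, Function('s')(Pow(Function('q')(5), 2))), 115775) = Add(Add(-3957, Add(665, Mul(7, Pow(Add(Rational(3, 2), Mul(-1, 5)), 2)))), 115775) = Add(Add(-3957, Add(665, Mul(7, Pow(Add(Rational(3, 2), -5), 2)))), 115775) = Add(Add(-3957, Add(665, Mul(7, Pow(Rational(-7, 2), 2)))), 115775) = Add(Add(-3957, Add(665, Mul(7, Rational(49, 4)))), 115775) = Add(Add(-3957, Add(665, Rational(343, 4))), 115775) = Add(Add(-3957, Rational(3003, 4)), 115775) = Add(Rational(-12825, 4), 115775) = Rational(450275, 4)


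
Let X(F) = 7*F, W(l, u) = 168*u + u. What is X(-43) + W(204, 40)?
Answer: 6459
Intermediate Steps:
W(l, u) = 169*u
X(-43) + W(204, 40) = 7*(-43) + 169*40 = -301 + 6760 = 6459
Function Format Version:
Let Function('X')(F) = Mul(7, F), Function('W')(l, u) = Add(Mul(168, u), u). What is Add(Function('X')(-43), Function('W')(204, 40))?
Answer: 6459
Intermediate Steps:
Function('W')(l, u) = Mul(169, u)
Add(Function('X')(-43), Function('W')(204, 40)) = Add(Mul(7, -43), Mul(169, 40)) = Add(-301, 6760) = 6459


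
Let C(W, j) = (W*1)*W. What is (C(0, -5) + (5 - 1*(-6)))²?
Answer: 121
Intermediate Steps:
C(W, j) = W² (C(W, j) = W*W = W²)
(C(0, -5) + (5 - 1*(-6)))² = (0² + (5 - 1*(-6)))² = (0 + (5 + 6))² = (0 + 11)² = 11² = 121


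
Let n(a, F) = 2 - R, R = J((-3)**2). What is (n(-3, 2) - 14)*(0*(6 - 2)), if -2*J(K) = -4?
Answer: 0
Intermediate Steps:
J(K) = 2 (J(K) = -1/2*(-4) = 2)
R = 2
n(a, F) = 0 (n(a, F) = 2 - 1*2 = 2 - 2 = 0)
(n(-3, 2) - 14)*(0*(6 - 2)) = (0 - 14)*(0*(6 - 2)) = -0*4 = -14*0 = 0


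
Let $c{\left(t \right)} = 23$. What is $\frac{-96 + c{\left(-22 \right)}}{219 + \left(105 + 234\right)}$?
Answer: $- \frac{73}{558} \approx -0.13082$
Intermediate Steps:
$\frac{-96 + c{\left(-22 \right)}}{219 + \left(105 + 234\right)} = \frac{-96 + 23}{219 + \left(105 + 234\right)} = - \frac{73}{219 + 339} = - \frac{73}{558}$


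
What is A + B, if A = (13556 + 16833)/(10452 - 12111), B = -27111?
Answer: -45007538/1659 ≈ -27129.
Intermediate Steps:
A = -30389/1659 (A = 30389/(-1659) = 30389*(-1/1659) = -30389/1659 ≈ -18.318)
A + B = -30389/1659 - 27111 = -45007538/1659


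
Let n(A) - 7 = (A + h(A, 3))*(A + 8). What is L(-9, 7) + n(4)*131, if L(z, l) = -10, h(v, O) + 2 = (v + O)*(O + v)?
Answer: 81079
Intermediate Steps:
h(v, O) = -2 + (O + v)² (h(v, O) = -2 + (v + O)*(O + v) = -2 + (O + v)*(O + v) = -2 + (O + v)²)
n(A) = 7 + (8 + A)*(-2 + A + (3 + A)²) (n(A) = 7 + (A + (-2 + (3 + A)²))*(A + 8) = 7 + (-2 + A + (3 + A)²)*(8 + A) = 7 + (8 + A)*(-2 + A + (3 + A)²))
L(-9, 7) + n(4)*131 = -10 + (63 + 4³ + 15*4² + 63*4)*131 = -10 + (63 + 64 + 15*16 + 252)*131 = -10 + (63 + 64 + 240 + 252)*131 = -10 + 619*131 = -10 + 81089 = 81079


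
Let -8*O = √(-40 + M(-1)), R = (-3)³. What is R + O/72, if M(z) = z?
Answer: -27 - I*√41/576 ≈ -27.0 - 0.011117*I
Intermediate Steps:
R = -27
O = -I*√41/8 (O = -√(-40 - 1)/8 = -I*√41/8 ≈ -0.80039*I)
R + O/72 = -27 - I*√41/8/72 = -27 - I*√41/8*(1/72) = -27 - I*√41/576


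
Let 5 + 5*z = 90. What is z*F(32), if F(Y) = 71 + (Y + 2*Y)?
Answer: 2839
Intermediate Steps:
z = 17 (z = -1 + (⅕)*90 = -1 + 18 = 17)
F(Y) = 71 + 3*Y
z*F(32) = 17*(71 + 3*32) = 17*(71 + 96) = 17*167 = 2839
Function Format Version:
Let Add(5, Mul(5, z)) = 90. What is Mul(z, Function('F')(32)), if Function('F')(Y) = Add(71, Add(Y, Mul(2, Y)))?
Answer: 2839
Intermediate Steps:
z = 17 (z = Add(-1, Mul(Rational(1, 5), 90)) = Add(-1, 18) = 17)
Function('F')(Y) = Add(71, Mul(3, Y))
Mul(z, Function('F')(32)) = Mul(17, Add(71, Mul(3, 32))) = Mul(17, Add(71, 96)) = Mul(17, 167) = 2839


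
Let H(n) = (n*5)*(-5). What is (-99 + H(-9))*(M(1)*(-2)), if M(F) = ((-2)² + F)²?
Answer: -6300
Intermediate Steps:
H(n) = -25*n (H(n) = (5*n)*(-5) = -25*n)
M(F) = (4 + F)²
(-99 + H(-9))*(M(1)*(-2)) = (-99 - 25*(-9))*((4 + 1)²*(-2)) = (-99 + 225)*(5²*(-2)) = 126*(25*(-2)) = 126*(-50) = -6300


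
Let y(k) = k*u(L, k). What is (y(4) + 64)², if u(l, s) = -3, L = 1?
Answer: 2704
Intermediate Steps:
y(k) = -3*k (y(k) = k*(-3) = -3*k)
(y(4) + 64)² = (-3*4 + 64)² = (-12 + 64)² = 52² = 2704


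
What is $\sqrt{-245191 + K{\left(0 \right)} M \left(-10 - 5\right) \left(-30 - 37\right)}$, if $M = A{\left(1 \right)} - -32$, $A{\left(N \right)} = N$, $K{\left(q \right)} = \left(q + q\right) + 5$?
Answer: $i \sqrt{79366} \approx 281.72 i$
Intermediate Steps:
$K{\left(q \right)} = 5 + 2 q$ ($K{\left(q \right)} = 2 q + 5 = 5 + 2 q$)
$M = 33$ ($M = 1 - -32 = 1 + 32 = 33$)
$\sqrt{-245191 + K{\left(0 \right)} M \left(-10 - 5\right) \left(-30 - 37\right)} = \sqrt{-245191 + \left(5 + 2 \cdot 0\right) 33 \left(-10 - 5\right) \left(-30 - 37\right)} = \sqrt{-245191 + \left(5 + 0\right) 33 \left(\left(-15\right) \left(-67\right)\right)} = \sqrt{-245191 + 5 \cdot 33 \cdot 1005} = \sqrt{-245191 + 165 \cdot 1005} = \sqrt{-245191 + 165825} = \sqrt{-79366} = i \sqrt{79366}$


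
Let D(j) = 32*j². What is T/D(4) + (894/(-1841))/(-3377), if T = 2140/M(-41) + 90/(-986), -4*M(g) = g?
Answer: 26234259490459/64340671048192 ≈ 0.40774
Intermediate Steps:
M(g) = -g/4
T = 4218235/20213 (T = 2140/((-¼*(-41))) + 90/(-986) = 2140/(41/4) + 90*(-1/986) = 2140*(4/41) - 45/493 = 8560/41 - 45/493 = 4218235/20213 ≈ 208.69)
T/D(4) + (894/(-1841))/(-3377) = 4218235/(20213*((32*4²))) + (894/(-1841))/(-3377) = 4218235/(20213*((32*16))) + (894*(-1/1841))*(-1/3377) = (4218235/20213)/512 - 894/1841*(-1/3377) = (4218235/20213)*(1/512) + 894/6217057 = 4218235/10349056 + 894/6217057 = 26234259490459/64340671048192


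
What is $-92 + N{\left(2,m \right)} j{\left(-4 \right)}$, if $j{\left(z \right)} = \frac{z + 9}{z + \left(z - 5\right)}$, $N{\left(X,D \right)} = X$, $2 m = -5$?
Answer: $- \frac{1206}{13} \approx -92.769$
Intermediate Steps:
$m = - \frac{5}{2}$ ($m = \frac{1}{2} \left(-5\right) = - \frac{5}{2} \approx -2.5$)
$j{\left(z \right)} = \frac{9 + z}{-5 + 2 z}$ ($j{\left(z \right)} = \frac{9 + z}{z + \left(-5 + z\right)} = \frac{9 + z}{-5 + 2 z}$)
$-92 + N{\left(2,m \right)} j{\left(-4 \right)} = -92 + 2 \frac{9 - 4}{-5 + 2 \left(-4\right)} = -92 + 2 \frac{1}{-5 - 8} \cdot 5 = -92 + 2 \frac{1}{-13} \cdot 5 = -92 + 2 \left(\left(- \frac{1}{13}\right) 5\right) = -92 + 2 \left(- \frac{5}{13}\right) = -92 - \frac{10}{13} = - \frac{1206}{13}$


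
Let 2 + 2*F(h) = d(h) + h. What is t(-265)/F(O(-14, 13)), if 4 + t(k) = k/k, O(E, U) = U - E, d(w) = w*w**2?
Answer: -3/9854 ≈ -0.00030444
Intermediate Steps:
d(w) = w**3
F(h) = -1 + h/2 + h**3/2 (F(h) = -1 + (h**3 + h)/2 = -1 + (h + h**3)/2 = -1 + (h/2 + h**3/2) = -1 + h/2 + h**3/2)
t(k) = -3 (t(k) = -4 + k/k = -4 + 1 = -3)
t(-265)/F(O(-14, 13)) = -3/(-1 + (13 - 1*(-14))/2 + (13 - 1*(-14))**3/2) = -3/(-1 + (13 + 14)/2 + (13 + 14)**3/2) = -3/(-1 + (1/2)*27 + (1/2)*27**3) = -3/(-1 + 27/2 + (1/2)*19683) = -3/(-1 + 27/2 + 19683/2) = -3/9854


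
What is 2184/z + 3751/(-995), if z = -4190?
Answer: -1788977/416905 ≈ -4.2911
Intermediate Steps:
2184/z + 3751/(-995) = 2184/(-4190) + 3751/(-995) = 2184*(-1/4190) + 3751*(-1/995) = -1092/2095 - 3751/995 = -1788977/416905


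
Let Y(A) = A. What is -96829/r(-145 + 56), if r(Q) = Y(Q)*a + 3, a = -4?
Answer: -96829/359 ≈ -269.72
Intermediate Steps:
r(Q) = 3 - 4*Q (r(Q) = Q*(-4) + 3 = -4*Q + 3 = 3 - 4*Q)
-96829/r(-145 + 56) = -96829/(3 - 4*(-145 + 56)) = -96829/(3 - 4*(-89)) = -96829/(3 + 356) = -96829/359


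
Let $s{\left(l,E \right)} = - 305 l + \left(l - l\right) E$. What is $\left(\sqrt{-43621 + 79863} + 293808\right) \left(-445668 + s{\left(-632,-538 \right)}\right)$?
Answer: $-74306393664 - 252908 \sqrt{36242} \approx -7.4355 \cdot 10^{10}$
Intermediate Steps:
$s{\left(l,E \right)} = - 305 l$ ($s{\left(l,E \right)} = - 305 l + 0 E = - 305 l + 0 = - 305 l$)
$\left(\sqrt{-43621 + 79863} + 293808\right) \left(-445668 + s{\left(-632,-538 \right)}\right) = \left(\sqrt{-43621 + 79863} + 293808\right) \left(-445668 - -192760\right) = \left(\sqrt{36242} + 293808\right) \left(-445668 + 192760\right) = \left(293808 + \sqrt{36242}\right) \left(-252908\right) = -74306393664 - 252908 \sqrt{36242}$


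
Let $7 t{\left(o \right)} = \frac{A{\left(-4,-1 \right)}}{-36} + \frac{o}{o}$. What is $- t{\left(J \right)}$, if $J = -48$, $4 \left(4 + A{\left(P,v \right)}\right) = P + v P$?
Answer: $- \frac{10}{63} \approx -0.15873$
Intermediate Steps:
$A{\left(P,v \right)} = -4 + \frac{P}{4} + \frac{P v}{4}$ ($A{\left(P,v \right)} = -4 + \frac{P + v P}{4} = -4 + \frac{P + P v}{4} = -4 + \left(\frac{P}{4} + \frac{P v}{4}\right) = -4 + \frac{P}{4} + \frac{P v}{4}$)
$t{\left(o \right)} = \frac{10}{63}$ ($t{\left(o \right)} = \frac{\frac{-4 + \frac{1}{4} \left(-4\right) + \frac{1}{4} \left(-4\right) \left(-1\right)}{-36} + \frac{o}{o}}{7} = \frac{\left(-4 - 1 + 1\right) \left(- \frac{1}{36}\right) + 1}{7} = \frac{\left(-4\right) \left(- \frac{1}{36}\right) + 1}{7} = \frac{\frac{1}{9} + 1}{7} = \frac{1}{7} \cdot \frac{10}{9} = \frac{10}{63}$)
$- t{\left(J \right)} = \left(-1\right) \frac{10}{63} = - \frac{10}{63}$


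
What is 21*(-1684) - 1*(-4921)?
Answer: -30443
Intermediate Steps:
21*(-1684) - 1*(-4921) = -35364 + 4921 = -30443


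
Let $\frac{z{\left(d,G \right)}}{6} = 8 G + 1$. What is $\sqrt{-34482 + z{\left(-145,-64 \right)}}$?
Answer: $6 i \sqrt{1043} \approx 193.77 i$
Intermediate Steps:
$z{\left(d,G \right)} = 6 + 48 G$ ($z{\left(d,G \right)} = 6 \left(8 G + 1\right) = 6 \left(1 + 8 G\right) = 6 + 48 G$)
$\sqrt{-34482 + z{\left(-145,-64 \right)}} = \sqrt{-34482 + \left(6 + 48 \left(-64\right)\right)} = \sqrt{-34482 + \left(6 - 3072\right)} = \sqrt{-34482 - 3066} = \sqrt{-37548} = 6 i \sqrt{1043}$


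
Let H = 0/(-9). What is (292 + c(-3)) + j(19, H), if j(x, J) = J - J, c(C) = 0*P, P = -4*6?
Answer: 292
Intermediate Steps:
P = -24
c(C) = 0 (c(C) = 0*(-24) = 0)
H = 0 (H = 0*(-⅑) = 0)
j(x, J) = 0
(292 + c(-3)) + j(19, H) = (292 + 0) + 0 = 292 + 0 = 292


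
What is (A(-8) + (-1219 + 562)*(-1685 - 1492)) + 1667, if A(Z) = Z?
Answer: 2088948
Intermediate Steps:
(A(-8) + (-1219 + 562)*(-1685 - 1492)) + 1667 = (-8 + (-1219 + 562)*(-1685 - 1492)) + 1667 = (-8 - 657*(-3177)) + 1667 = (-8 + 2087289) + 1667 = 2087281 + 1667 = 2088948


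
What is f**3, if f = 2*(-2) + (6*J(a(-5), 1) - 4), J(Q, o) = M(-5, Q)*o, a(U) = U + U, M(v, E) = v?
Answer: -54872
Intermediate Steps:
a(U) = 2*U
J(Q, o) = -5*o
f = -38 (f = 2*(-2) + (6*(-5*1) - 4) = -4 + (6*(-5) - 4) = -4 + (-30 - 4) = -4 - 34 = -38)
f**3 = (-38)**3 = -54872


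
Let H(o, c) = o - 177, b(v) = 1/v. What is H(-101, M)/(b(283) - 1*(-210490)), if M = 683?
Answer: -78674/59568671 ≈ -0.0013207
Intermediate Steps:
H(o, c) = -177 + o
H(-101, M)/(b(283) - 1*(-210490)) = (-177 - 101)/(1/283 - 1*(-210490)) = -278/(1/283 + 210490) = -278/59568671/283 = -278*283/59568671 = -78674/59568671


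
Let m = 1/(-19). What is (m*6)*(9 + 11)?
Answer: -120/19 ≈ -6.3158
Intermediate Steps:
m = -1/19 ≈ -0.052632
(m*6)*(9 + 11) = (-1/19*6)*(9 + 11) = -6/19*20 = -120/19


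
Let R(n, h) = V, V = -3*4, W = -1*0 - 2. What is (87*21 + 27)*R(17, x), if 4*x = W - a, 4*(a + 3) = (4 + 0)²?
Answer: -22248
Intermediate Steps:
a = 1 (a = -3 + (4 + 0)²/4 = -3 + (¼)*4² = -3 + (¼)*16 = -3 + 4 = 1)
W = -2 (W = 0 - 2 = -2)
V = -12
x = -¾ (x = (-2 - 1*1)/4 = (-2 - 1)/4 = (¼)*(-3) = -¾ ≈ -0.75000)
R(n, h) = -12
(87*21 + 27)*R(17, x) = (87*21 + 27)*(-12) = (1827 + 27)*(-12) = 1854*(-12) = -22248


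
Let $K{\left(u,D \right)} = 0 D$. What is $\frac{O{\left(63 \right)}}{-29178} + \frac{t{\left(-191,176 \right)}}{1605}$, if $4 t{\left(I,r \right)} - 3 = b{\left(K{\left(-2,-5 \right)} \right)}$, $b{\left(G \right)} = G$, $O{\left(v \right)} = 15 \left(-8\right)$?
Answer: $\frac{47663}{10406820} \approx 0.00458$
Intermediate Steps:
$K{\left(u,D \right)} = 0$
$O{\left(v \right)} = -120$
$t{\left(I,r \right)} = \frac{3}{4}$ ($t{\left(I,r \right)} = \frac{3}{4} + \frac{1}{4} \cdot 0 = \frac{3}{4} + 0 = \frac{3}{4}$)
$\frac{O{\left(63 \right)}}{-29178} + \frac{t{\left(-191,176 \right)}}{1605} = - \frac{120}{-29178} + \frac{3}{4 \cdot 1605} = \left(-120\right) \left(- \frac{1}{29178}\right) + \frac{3}{4} \cdot \frac{1}{1605} = \frac{20}{4863} + \frac{1}{2140} = \frac{47663}{10406820}$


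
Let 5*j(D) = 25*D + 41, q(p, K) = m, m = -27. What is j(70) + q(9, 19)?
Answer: 1656/5 ≈ 331.20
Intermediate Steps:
q(p, K) = -27
j(D) = 41/5 + 5*D (j(D) = (25*D + 41)/5 = (41 + 25*D)/5 = 41/5 + 5*D)
j(70) + q(9, 19) = (41/5 + 5*70) - 27 = (41/5 + 350) - 27 = 1791/5 - 27 = 1656/5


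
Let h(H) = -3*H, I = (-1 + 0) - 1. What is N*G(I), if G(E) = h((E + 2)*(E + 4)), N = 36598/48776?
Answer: 0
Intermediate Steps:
I = -2 (I = -1 - 1 = -2)
N = 18299/24388 (N = 36598*(1/48776) = 18299/24388 ≈ 0.75033)
G(E) = -3*(2 + E)*(4 + E) (G(E) = -3*(E + 2)*(E + 4) = -3*(2 + E)*(4 + E))
N*G(I) = 18299*(-24 - 18*(-2) - 3*(-2)²)/24388 = 18299*(-24 + 36 - 3*4)/24388 = 18299*(-24 + 36 - 12)/24388 = (18299/24388)*0 = 0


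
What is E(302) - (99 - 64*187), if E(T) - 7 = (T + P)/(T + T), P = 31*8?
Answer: 3586827/302 ≈ 11877.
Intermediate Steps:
P = 248
E(T) = 7 + (248 + T)/(2*T) (E(T) = 7 + (T + 248)/(T + T) = 7 + (248 + T)/((2*T)) = 7 + (248 + T)*(1/(2*T)) = 7 + (248 + T)/(2*T))
E(302) - (99 - 64*187) = (15/2 + 124/302) - (99 - 64*187) = (15/2 + 124*(1/302)) - (99 - 11968) = (15/2 + 62/151) - 1*(-11869) = 2389/302 + 11869 = 3586827/302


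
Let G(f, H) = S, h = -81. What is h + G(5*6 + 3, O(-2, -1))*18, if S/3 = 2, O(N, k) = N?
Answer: 27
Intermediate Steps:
S = 6 (S = 3*2 = 6)
G(f, H) = 6
h + G(5*6 + 3, O(-2, -1))*18 = -81 + 6*18 = -81 + 108 = 27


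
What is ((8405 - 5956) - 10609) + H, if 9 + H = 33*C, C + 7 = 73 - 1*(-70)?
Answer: -3681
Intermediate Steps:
C = 136 (C = -7 + (73 - 1*(-70)) = -7 + (73 + 70) = -7 + 143 = 136)
H = 4479 (H = -9 + 33*136 = -9 + 4488 = 4479)
((8405 - 5956) - 10609) + H = ((8405 - 5956) - 10609) + 4479 = (2449 - 10609) + 4479 = -8160 + 4479 = -3681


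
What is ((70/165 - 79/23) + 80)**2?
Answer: 3414649225/576081 ≈ 5927.4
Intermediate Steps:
((70/165 - 79/23) + 80)**2 = ((70*(1/165) - 79*1/23) + 80)**2 = ((14/33 - 79/23) + 80)**2 = (-2285/759 + 80)**2 = (58435/759)**2 = 3414649225/576081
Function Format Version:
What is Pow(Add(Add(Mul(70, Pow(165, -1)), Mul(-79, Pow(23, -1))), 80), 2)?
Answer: Rational(3414649225, 576081) ≈ 5927.4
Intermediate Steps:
Pow(Add(Add(Mul(70, Pow(165, -1)), Mul(-79, Pow(23, -1))), 80), 2) = Pow(Add(Add(Mul(70, Rational(1, 165)), Mul(-79, Rational(1, 23))), 80), 2) = Pow(Add(Add(Rational(14, 33), Rational(-79, 23)), 80), 2) = Pow(Add(Rational(-2285, 759), 80), 2) = Pow(Rational(58435, 759), 2) = Rational(3414649225, 576081)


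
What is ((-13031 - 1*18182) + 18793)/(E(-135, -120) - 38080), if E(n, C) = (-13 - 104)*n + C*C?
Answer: 2484/1577 ≈ 1.5751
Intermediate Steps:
E(n, C) = C² - 117*n (E(n, C) = -117*n + C² = C² - 117*n)
((-13031 - 1*18182) + 18793)/(E(-135, -120) - 38080) = ((-13031 - 1*18182) + 18793)/(((-120)² - 117*(-135)) - 38080) = ((-13031 - 18182) + 18793)/((14400 + 15795) - 38080) = (-31213 + 18793)/(30195 - 38080) = -12420/(-7885) = -12420*(-1/7885) = 2484/1577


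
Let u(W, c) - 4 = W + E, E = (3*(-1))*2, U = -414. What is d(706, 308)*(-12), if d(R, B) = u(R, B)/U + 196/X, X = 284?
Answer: 59396/4899 ≈ 12.124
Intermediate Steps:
E = -6 (E = -3*2 = -6)
u(W, c) = -2 + W (u(W, c) = 4 + (W - 6) = 4 + (-6 + W) = -2 + W)
d(R, B) = 10214/14697 - R/414 (d(R, B) = (-2 + R)/(-414) + 196/284 = (-2 + R)*(-1/414) + 196*(1/284) = (1/207 - R/414) + 49/71 = 10214/14697 - R/414)
d(706, 308)*(-12) = (10214/14697 - 1/414*706)*(-12) = (10214/14697 - 353/207)*(-12) = -14849/14697*(-12) = 59396/4899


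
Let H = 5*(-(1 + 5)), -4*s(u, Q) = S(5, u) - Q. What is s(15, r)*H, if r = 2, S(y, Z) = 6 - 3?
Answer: 15/2 ≈ 7.5000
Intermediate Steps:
S(y, Z) = 3
s(u, Q) = -¾ + Q/4 (s(u, Q) = -(3 - Q)/4 = -¾ + Q/4)
H = -30 (H = 5*(-1*6) = 5*(-6) = -30)
s(15, r)*H = (-¾ + (¼)*2)*(-30) = (-¾ + ½)*(-30) = -¼*(-30) = 15/2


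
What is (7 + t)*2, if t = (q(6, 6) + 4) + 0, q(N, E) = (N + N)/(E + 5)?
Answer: 266/11 ≈ 24.182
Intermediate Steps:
q(N, E) = 2*N/(5 + E) (q(N, E) = (2*N)/(5 + E) = 2*N/(5 + E))
t = 56/11 (t = (2*6/(5 + 6) + 4) + 0 = (2*6/11 + 4) + 0 = (2*6*(1/11) + 4) + 0 = (12/11 + 4) + 0 = 56/11 + 0 = 56/11 ≈ 5.0909)
(7 + t)*2 = (7 + 56/11)*2 = (133/11)*2 = 266/11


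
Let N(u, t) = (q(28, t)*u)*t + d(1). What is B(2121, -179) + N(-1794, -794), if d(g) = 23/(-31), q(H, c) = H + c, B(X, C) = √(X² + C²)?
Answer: -33824657279/31 + √4530682 ≈ -1.0911e+9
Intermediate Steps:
B(X, C) = √(C² + X²)
d(g) = -23/31 (d(g) = 23*(-1/31) = -23/31)
N(u, t) = -23/31 + t*u*(28 + t) (N(u, t) = ((28 + t)*u)*t - 23/31 = (u*(28 + t))*t - 23/31 = t*u*(28 + t) - 23/31 = -23/31 + t*u*(28 + t))
B(2121, -179) + N(-1794, -794) = √((-179)² + 2121²) + (-23/31 - 794*(-1794)*(28 - 794)) = √(32041 + 4498641) + (-23/31 - 794*(-1794)*(-766)) = √4530682 + (-23/31 - 1091117976) = √4530682 - 33824657279/31 = -33824657279/31 + √4530682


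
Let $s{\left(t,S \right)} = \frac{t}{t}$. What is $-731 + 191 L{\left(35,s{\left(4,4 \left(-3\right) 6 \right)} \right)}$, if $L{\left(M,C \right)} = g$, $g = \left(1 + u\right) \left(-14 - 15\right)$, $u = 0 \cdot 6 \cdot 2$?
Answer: $-6270$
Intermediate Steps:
$u = 0$ ($u = 0 \cdot 2 = 0$)
$g = -29$ ($g = \left(1 + 0\right) \left(-14 - 15\right) = 1 \left(-29\right) = -29$)
$s{\left(t,S \right)} = 1$
$L{\left(M,C \right)} = -29$
$-731 + 191 L{\left(35,s{\left(4,4 \left(-3\right) 6 \right)} \right)} = -731 + 191 \left(-29\right) = -731 - 5539 = -6270$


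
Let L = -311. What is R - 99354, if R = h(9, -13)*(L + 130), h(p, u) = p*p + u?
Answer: -111662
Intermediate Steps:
h(p, u) = u + p² (h(p, u) = p² + u = u + p²)
R = -12308 (R = (-13 + 9²)*(-311 + 130) = (-13 + 81)*(-181) = 68*(-181) = -12308)
R - 99354 = -12308 - 99354 = -111662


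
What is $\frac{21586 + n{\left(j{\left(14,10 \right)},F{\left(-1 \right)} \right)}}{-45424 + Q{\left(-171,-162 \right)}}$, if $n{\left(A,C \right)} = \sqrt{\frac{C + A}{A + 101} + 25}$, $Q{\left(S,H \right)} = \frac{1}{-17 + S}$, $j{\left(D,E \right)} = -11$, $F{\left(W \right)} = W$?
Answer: $- \frac{4058168}{8539713} - \frac{188 \sqrt{5595}}{128095695} \approx -0.47532$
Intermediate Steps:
$n{\left(A,C \right)} = \sqrt{25 + \frac{A + C}{101 + A}}$ ($n{\left(A,C \right)} = \sqrt{\frac{A + C}{101 + A} + 25} = \sqrt{25 + \frac{A + C}{101 + A}}$)
$\frac{21586 + n{\left(j{\left(14,10 \right)},F{\left(-1 \right)} \right)}}{-45424 + Q{\left(-171,-162 \right)}} = \frac{21586 + \sqrt{\frac{2525 - 1 + 26 \left(-11\right)}{101 - 11}}}{-45424 + \frac{1}{-17 - 171}} = \frac{21586 + \sqrt{\frac{2525 - 1 - 286}{90}}}{-45424 + \frac{1}{-188}} = \frac{21586 + \sqrt{\frac{1}{90} \cdot 2238}}{-45424 - \frac{1}{188}} = \frac{21586 + \sqrt{\frac{373}{15}}}{- \frac{8539713}{188}} = \left(21586 + \frac{\sqrt{5595}}{15}\right) \left(- \frac{188}{8539713}\right) = - \frac{4058168}{8539713} - \frac{188 \sqrt{5595}}{128095695}$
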